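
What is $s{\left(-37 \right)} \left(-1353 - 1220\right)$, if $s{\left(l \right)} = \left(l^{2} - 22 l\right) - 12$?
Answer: $-5585983$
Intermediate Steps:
$s{\left(l \right)} = -12 + l^{2} - 22 l$
$s{\left(-37 \right)} \left(-1353 - 1220\right) = \left(-12 + \left(-37\right)^{2} - -814\right) \left(-1353 - 1220\right) = \left(-12 + 1369 + 814\right) \left(-2573\right) = 2171 \left(-2573\right) = -5585983$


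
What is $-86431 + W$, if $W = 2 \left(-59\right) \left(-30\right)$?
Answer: $-82891$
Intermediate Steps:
$W = 3540$ ($W = \left(-118\right) \left(-30\right) = 3540$)
$-86431 + W = -86431 + 3540 = -82891$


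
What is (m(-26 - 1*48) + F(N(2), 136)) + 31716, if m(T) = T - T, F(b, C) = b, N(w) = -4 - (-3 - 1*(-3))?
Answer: 31712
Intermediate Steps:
N(w) = -4 (N(w) = -4 - (-3 + 3) = -4 - 1*0 = -4 + 0 = -4)
m(T) = 0
(m(-26 - 1*48) + F(N(2), 136)) + 31716 = (0 - 4) + 31716 = -4 + 31716 = 31712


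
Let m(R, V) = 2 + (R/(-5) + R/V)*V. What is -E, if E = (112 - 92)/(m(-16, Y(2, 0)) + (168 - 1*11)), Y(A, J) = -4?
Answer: -100/651 ≈ -0.15361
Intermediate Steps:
m(R, V) = 2 + V*(-R/5 + R/V) (m(R, V) = 2 + (R*(-⅕) + R/V)*V = 2 + (-R/5 + R/V)*V = 2 + V*(-R/5 + R/V))
E = 100/651 (E = (112 - 92)/((2 - 16 - ⅕*(-16)*(-4)) + (168 - 1*11)) = 20/((2 - 16 - 64/5) + (168 - 11)) = 20/(-134/5 + 157) = 20/(651/5) = (5/651)*20 = 100/651 ≈ 0.15361)
-E = -1*100/651 = -100/651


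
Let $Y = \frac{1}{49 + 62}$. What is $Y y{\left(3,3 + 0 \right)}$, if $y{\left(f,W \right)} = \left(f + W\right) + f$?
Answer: $\frac{3}{37} \approx 0.081081$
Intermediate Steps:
$y{\left(f,W \right)} = W + 2 f$ ($y{\left(f,W \right)} = \left(W + f\right) + f = W + 2 f$)
$Y = \frac{1}{111} \approx 0.009009$
$Y y{\left(3,3 + 0 \right)} = \frac{\left(3 + 0\right) + 2 \cdot 3}{111} = \frac{3 + 6}{111} = \frac{1}{111} \cdot 9 = \frac{3}{37}$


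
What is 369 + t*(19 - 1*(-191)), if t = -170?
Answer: -35331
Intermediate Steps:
369 + t*(19 - 1*(-191)) = 369 - 170*(19 - 1*(-191)) = 369 - 170*(19 + 191) = 369 - 170*210 = 369 - 35700 = -35331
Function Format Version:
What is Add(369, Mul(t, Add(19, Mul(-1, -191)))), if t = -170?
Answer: -35331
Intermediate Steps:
Add(369, Mul(t, Add(19, Mul(-1, -191)))) = Add(369, Mul(-170, Add(19, Mul(-1, -191)))) = Add(369, Mul(-170, Add(19, 191))) = Add(369, Mul(-170, 210)) = Add(369, -35700) = -35331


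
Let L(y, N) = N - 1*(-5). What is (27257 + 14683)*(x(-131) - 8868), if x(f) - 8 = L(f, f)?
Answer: -376872840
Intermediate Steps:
L(y, N) = 5 + N (L(y, N) = N + 5 = 5 + N)
x(f) = 13 + f (x(f) = 8 + (5 + f) = 13 + f)
(27257 + 14683)*(x(-131) - 8868) = (27257 + 14683)*((13 - 131) - 8868) = 41940*(-118 - 8868) = 41940*(-8986) = -376872840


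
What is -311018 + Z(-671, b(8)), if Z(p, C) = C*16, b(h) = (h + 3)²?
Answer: -309082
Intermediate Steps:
b(h) = (3 + h)²
Z(p, C) = 16*C
-311018 + Z(-671, b(8)) = -311018 + 16*(3 + 8)² = -311018 + 16*11² = -311018 + 16*121 = -311018 + 1936 = -309082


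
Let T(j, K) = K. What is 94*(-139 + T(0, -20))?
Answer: -14946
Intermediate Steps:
94*(-139 + T(0, -20)) = 94*(-139 - 20) = 94*(-159) = -14946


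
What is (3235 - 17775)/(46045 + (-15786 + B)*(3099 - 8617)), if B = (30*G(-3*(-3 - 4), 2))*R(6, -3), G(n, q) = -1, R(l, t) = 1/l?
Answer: -14540/87180783 ≈ -0.00016678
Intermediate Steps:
R(l, t) = 1/l
B = -5 (B = (30*(-1))/6 = -30*1/6 = -5)
(3235 - 17775)/(46045 + (-15786 + B)*(3099 - 8617)) = (3235 - 17775)/(46045 + (-15786 - 5)*(3099 - 8617)) = -14540/(46045 - 15791*(-5518)) = -14540/(46045 + 87134738) = -14540/87180783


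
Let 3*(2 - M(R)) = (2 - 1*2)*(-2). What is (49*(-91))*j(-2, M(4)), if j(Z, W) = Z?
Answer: 8918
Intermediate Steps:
M(R) = 2 (M(R) = 2 - (2 - 1*2)*(-2)/3 = 2 - (2 - 2)*(-2)/3 = 2 - 0*(-2) = 2 - ⅓*0 = 2 + 0 = 2)
(49*(-91))*j(-2, M(4)) = (49*(-91))*(-2) = -4459*(-2) = 8918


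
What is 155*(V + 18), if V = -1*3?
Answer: 2325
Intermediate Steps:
V = -3
155*(V + 18) = 155*(-3 + 18) = 155*15 = 2325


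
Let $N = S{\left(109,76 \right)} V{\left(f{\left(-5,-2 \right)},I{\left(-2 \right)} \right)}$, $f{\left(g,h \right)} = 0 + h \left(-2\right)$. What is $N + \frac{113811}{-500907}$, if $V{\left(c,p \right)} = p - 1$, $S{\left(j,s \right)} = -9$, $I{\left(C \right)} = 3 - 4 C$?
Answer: $- \frac{15065147}{166969} \approx -90.227$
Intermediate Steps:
$f{\left(g,h \right)} = - 2 h$ ($f{\left(g,h \right)} = 0 - 2 h = - 2 h$)
$V{\left(c,p \right)} = -1 + p$
$N = -90$ ($N = - 9 \left(-1 + \left(3 - -8\right)\right) = - 9 \left(-1 + \left(3 + 8\right)\right) = - 9 \left(-1 + 11\right) = \left(-9\right) 10 = -90$)
$N + \frac{113811}{-500907} = -90 + \frac{113811}{-500907} = -90 + 113811 \left(- \frac{1}{500907}\right) = -90 - \frac{37937}{166969} = - \frac{15065147}{166969}$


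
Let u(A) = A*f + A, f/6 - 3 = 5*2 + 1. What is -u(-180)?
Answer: 15300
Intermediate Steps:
f = 84 (f = 18 + 6*(5*2 + 1) = 18 + 6*(10 + 1) = 18 + 6*11 = 18 + 66 = 84)
u(A) = 85*A (u(A) = A*84 + A = 84*A + A = 85*A)
-u(-180) = -85*(-180) = -1*(-15300) = 15300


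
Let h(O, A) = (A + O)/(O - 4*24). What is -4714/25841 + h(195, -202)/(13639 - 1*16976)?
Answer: -1557150295/8536910283 ≈ -0.18240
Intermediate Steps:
h(O, A) = (A + O)/(-96 + O) (h(O, A) = (A + O)/(O - 96) = (A + O)/(-96 + O))
-4714/25841 + h(195, -202)/(13639 - 1*16976) = -4714/25841 + ((-202 + 195)/(-96 + 195))/(13639 - 1*16976) = -4714*1/25841 + (-7/99)/(13639 - 16976) = -4714/25841 + ((1/99)*(-7))/(-3337) = -4714/25841 - 7/99*(-1/3337) = -4714/25841 + 7/330363 = -1557150295/8536910283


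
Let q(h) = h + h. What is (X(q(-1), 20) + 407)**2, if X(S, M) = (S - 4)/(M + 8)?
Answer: 32433025/196 ≈ 1.6547e+5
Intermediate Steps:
q(h) = 2*h
X(S, M) = (-4 + S)/(8 + M)
(X(q(-1), 20) + 407)**2 = ((-4 + 2*(-1))/(8 + 20) + 407)**2 = ((-4 - 2)/28 + 407)**2 = ((1/28)*(-6) + 407)**2 = (-3/14 + 407)**2 = (5695/14)**2 = 32433025/196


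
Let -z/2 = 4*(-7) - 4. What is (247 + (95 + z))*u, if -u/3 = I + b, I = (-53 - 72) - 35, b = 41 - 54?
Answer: 210714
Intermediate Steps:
b = -13
I = -160 (I = -125 - 35 = -160)
z = 64 (z = -2*(4*(-7) - 4) = -2*(-28 - 4) = -2*(-32) = 64)
u = 519 (u = -3*(-160 - 13) = -3*(-173) = 519)
(247 + (95 + z))*u = (247 + (95 + 64))*519 = (247 + 159)*519 = 406*519 = 210714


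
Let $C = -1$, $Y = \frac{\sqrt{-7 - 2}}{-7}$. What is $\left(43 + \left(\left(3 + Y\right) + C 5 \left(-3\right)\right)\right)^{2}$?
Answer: $\frac{182320}{49} - \frac{366 i}{7} \approx 3720.8 - 52.286 i$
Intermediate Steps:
$Y = - \frac{3 i}{7}$ ($Y = \sqrt{-9} \left(- \frac{1}{7}\right) = 3 i \left(- \frac{1}{7}\right) = - \frac{3 i}{7} \approx - 0.42857 i$)
$\left(43 + \left(\left(3 + Y\right) + C 5 \left(-3\right)\right)\right)^{2} = \left(43 + \left(\left(3 - \frac{3 i}{7}\right) + \left(-1\right) 5 \left(-3\right)\right)\right)^{2} = \left(43 + \left(\left(3 - \frac{3 i}{7}\right) - -15\right)\right)^{2} = \left(43 + \left(\left(3 - \frac{3 i}{7}\right) + 15\right)\right)^{2} = \left(43 + \left(18 - \frac{3 i}{7}\right)\right)^{2} = \left(61 - \frac{3 i}{7}\right)^{2}$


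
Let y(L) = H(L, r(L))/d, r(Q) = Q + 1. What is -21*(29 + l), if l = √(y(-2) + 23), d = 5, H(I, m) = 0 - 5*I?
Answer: -714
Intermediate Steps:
r(Q) = 1 + Q
H(I, m) = -5*I
y(L) = -L (y(L) = -5*L/5 = -5*L*(⅕) = -L)
l = 5 (l = √(-1*(-2) + 23) = √(2 + 23) = √25 = 5)
-21*(29 + l) = -21*(29 + 5) = -21*34 = -714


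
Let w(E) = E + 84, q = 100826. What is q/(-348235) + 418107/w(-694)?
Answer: -29132199001/42484670 ≈ -685.71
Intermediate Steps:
w(E) = 84 + E
q/(-348235) + 418107/w(-694) = 100826/(-348235) + 418107/(84 - 694) = 100826*(-1/348235) + 418107/(-610) = -100826/348235 + 418107*(-1/610) = -100826/348235 - 418107/610 = -29132199001/42484670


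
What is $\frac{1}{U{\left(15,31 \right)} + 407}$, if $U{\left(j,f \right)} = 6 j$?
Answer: $\frac{1}{497} \approx 0.0020121$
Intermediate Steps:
$\frac{1}{U{\left(15,31 \right)} + 407} = \frac{1}{6 \cdot 15 + 407} = \frac{1}{90 + 407} = \frac{1}{497}$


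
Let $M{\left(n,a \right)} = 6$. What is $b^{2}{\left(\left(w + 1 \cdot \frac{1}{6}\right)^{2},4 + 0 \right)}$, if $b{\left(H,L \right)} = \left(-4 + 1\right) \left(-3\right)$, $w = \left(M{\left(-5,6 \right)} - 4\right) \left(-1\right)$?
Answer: $81$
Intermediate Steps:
$w = -2$ ($w = \left(6 - 4\right) \left(-1\right) = 2 \left(-1\right) = -2$)
$b{\left(H,L \right)} = 9$ ($b{\left(H,L \right)} = \left(-3\right) \left(-3\right) = 9$)
$b^{2}{\left(\left(w + 1 \cdot \frac{1}{6}\right)^{2},4 + 0 \right)} = 9^{2} = 81$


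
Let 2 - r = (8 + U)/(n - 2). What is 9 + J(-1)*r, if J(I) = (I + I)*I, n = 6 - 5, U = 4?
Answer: 37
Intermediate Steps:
n = 1
r = 14 (r = 2 - (8 + 4)/(1 - 2) = 2 - 12/(-1) = 2 - 12*(-1) = 2 - 1*(-12) = 2 + 12 = 14)
J(I) = 2*I² (J(I) = (2*I)*I = 2*I²)
9 + J(-1)*r = 9 + (2*(-1)²)*14 = 9 + (2*1)*14 = 9 + 2*14 = 9 + 28 = 37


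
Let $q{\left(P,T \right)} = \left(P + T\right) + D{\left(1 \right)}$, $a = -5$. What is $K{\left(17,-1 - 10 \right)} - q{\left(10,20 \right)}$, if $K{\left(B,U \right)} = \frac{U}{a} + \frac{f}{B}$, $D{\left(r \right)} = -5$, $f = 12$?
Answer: $- \frac{1878}{85} \approx -22.094$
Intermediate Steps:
$q{\left(P,T \right)} = -5 + P + T$ ($q{\left(P,T \right)} = \left(P + T\right) - 5 = -5 + P + T$)
$K{\left(B,U \right)} = \frac{12}{B} - \frac{U}{5}$ ($K{\left(B,U \right)} = \frac{U}{-5} + \frac{12}{B} = U \left(- \frac{1}{5}\right) + \frac{12}{B} = - \frac{U}{5} + \frac{12}{B} = \frac{12}{B} - \frac{U}{5}$)
$K{\left(17,-1 - 10 \right)} - q{\left(10,20 \right)} = \left(\frac{12}{17} - \frac{-1 - 10}{5}\right) - \left(-5 + 10 + 20\right) = \left(12 \cdot \frac{1}{17} - \frac{-1 - 10}{5}\right) - 25 = \left(\frac{12}{17} - - \frac{11}{5}\right) - 25 = \left(\frac{12}{17} + \frac{11}{5}\right) - 25 = \frac{247}{85} - 25 = - \frac{1878}{85}$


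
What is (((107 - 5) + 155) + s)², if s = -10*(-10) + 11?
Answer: 135424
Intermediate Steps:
s = 111 (s = 100 + 11 = 111)
(((107 - 5) + 155) + s)² = (((107 - 5) + 155) + 111)² = ((102 + 155) + 111)² = (257 + 111)² = 368² = 135424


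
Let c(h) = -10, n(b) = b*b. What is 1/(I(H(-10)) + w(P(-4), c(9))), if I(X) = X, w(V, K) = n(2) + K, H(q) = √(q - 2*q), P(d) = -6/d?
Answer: -3/13 - √10/26 ≈ -0.35240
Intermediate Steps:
H(q) = √(-q)
n(b) = b²
w(V, K) = 4 + K (w(V, K) = 2² + K = 4 + K)
1/(I(H(-10)) + w(P(-4), c(9))) = 1/(√(-1*(-10)) + (4 - 10)) = 1/(√10 - 6) = 1/(-6 + √10)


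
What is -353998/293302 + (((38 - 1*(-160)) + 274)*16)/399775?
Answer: -69652266873/58627403525 ≈ -1.1880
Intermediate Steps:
-353998/293302 + (((38 - 1*(-160)) + 274)*16)/399775 = -353998*1/293302 + (((38 + 160) + 274)*16)*(1/399775) = -176999/146651 + ((198 + 274)*16)*(1/399775) = -176999/146651 + (472*16)*(1/399775) = -176999/146651 + 7552*(1/399775) = -176999/146651 + 7552/399775 = -69652266873/58627403525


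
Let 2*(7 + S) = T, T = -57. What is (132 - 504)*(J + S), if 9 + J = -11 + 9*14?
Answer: -26226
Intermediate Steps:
J = 106 (J = -9 + (-11 + 9*14) = -9 + (-11 + 126) = -9 + 115 = 106)
S = -71/2 (S = -7 + (1/2)*(-57) = -7 - 57/2 = -71/2 ≈ -35.500)
(132 - 504)*(J + S) = (132 - 504)*(106 - 71/2) = -372*141/2 = -26226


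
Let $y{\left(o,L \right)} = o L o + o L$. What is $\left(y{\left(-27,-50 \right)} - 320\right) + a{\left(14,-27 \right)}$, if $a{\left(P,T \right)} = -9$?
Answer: $-35429$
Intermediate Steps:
$y{\left(o,L \right)} = L o + L o^{2}$ ($y{\left(o,L \right)} = L o o + L o = L o^{2} + L o = L o + L o^{2}$)
$\left(y{\left(-27,-50 \right)} - 320\right) + a{\left(14,-27 \right)} = \left(\left(-50\right) \left(-27\right) \left(1 - 27\right) - 320\right) - 9 = \left(\left(-50\right) \left(-27\right) \left(-26\right) - 320\right) - 9 = \left(-35100 - 320\right) - 9 = -35420 - 9 = -35429$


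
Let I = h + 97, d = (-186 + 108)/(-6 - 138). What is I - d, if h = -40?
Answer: 1355/24 ≈ 56.458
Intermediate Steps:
d = 13/24 (d = -78/(-144) = -78*(-1/144) = 13/24 ≈ 0.54167)
I = 57 (I = -40 + 97 = 57)
I - d = 57 - 1*13/24 = 57 - 13/24 = 1355/24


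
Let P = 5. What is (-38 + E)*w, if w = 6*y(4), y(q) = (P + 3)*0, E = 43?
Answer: 0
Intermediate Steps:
y(q) = 0 (y(q) = (5 + 3)*0 = 8*0 = 0)
w = 0 (w = 6*0 = 0)
(-38 + E)*w = (-38 + 43)*0 = 5*0 = 0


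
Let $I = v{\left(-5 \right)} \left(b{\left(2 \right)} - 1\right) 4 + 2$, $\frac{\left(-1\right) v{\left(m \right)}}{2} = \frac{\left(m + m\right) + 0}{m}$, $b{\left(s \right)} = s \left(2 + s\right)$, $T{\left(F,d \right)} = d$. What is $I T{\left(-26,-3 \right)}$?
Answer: $330$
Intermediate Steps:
$v{\left(m \right)} = -4$ ($v{\left(m \right)} = - 2 \frac{\left(m + m\right) + 0}{m} = - 2 \frac{2 m + 0}{m} = - 2 \frac{2 m}{m} = \left(-2\right) 2 = -4$)
$I = -110$ ($I = - 4 \left(2 \left(2 + 2\right) - 1\right) 4 + 2 = - 4 \left(2 \cdot 4 - 1\right) 4 + 2 = - 4 \left(8 - 1\right) 4 + 2 = \left(-4\right) 7 \cdot 4 + 2 = \left(-28\right) 4 + 2 = -112 + 2 = -110$)
$I T{\left(-26,-3 \right)} = \left(-110\right) \left(-3\right) = 330$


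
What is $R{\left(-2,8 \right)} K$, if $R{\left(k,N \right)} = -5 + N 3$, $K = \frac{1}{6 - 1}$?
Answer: $\frac{19}{5} \approx 3.8$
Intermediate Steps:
$K = \frac{1}{5} \approx 0.2$
$R{\left(k,N \right)} = -5 + 3 N$
$R{\left(-2,8 \right)} K = \left(-5 + 3 \cdot 8\right) \frac{1}{5} = \left(-5 + 24\right) \frac{1}{5} = 19 \cdot \frac{1}{5} = \frac{19}{5}$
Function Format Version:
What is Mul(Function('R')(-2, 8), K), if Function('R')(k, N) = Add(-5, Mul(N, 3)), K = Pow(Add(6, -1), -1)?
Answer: Rational(19, 5) ≈ 3.8000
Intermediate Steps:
K = Rational(1, 5) (K = Pow(5, -1) = Rational(1, 5) ≈ 0.20000)
Function('R')(k, N) = Add(-5, Mul(3, N))
Mul(Function('R')(-2, 8), K) = Mul(Add(-5, Mul(3, 8)), Rational(1, 5)) = Mul(Add(-5, 24), Rational(1, 5)) = Mul(19, Rational(1, 5)) = Rational(19, 5)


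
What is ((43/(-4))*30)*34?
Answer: -10965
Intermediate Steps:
((43/(-4))*30)*34 = ((43*(-1/4))*30)*34 = -43/4*30*34 = -645/2*34 = -10965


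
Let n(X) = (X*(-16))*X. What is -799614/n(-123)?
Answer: 44423/13448 ≈ 3.3033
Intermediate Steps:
n(X) = -16*X² (n(X) = (-16*X)*X = -16*X²)
-799614/n(-123) = -799614/((-16*(-123)²)) = -799614/((-16*15129)) = -799614/(-242064) = -799614*(-1/242064) = 44423/13448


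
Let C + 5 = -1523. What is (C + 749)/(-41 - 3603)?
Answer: 779/3644 ≈ 0.21378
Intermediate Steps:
C = -1528 (C = -5 - 1523 = -1528)
(C + 749)/(-41 - 3603) = (-1528 + 749)/(-41 - 3603) = -779/(-3644) = -779*(-1/3644) = 779/3644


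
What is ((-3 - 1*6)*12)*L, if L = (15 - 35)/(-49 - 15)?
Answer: -135/4 ≈ -33.750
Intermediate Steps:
L = 5/16 (L = -20/(-64) = -20*(-1/64) = 5/16 ≈ 0.31250)
((-3 - 1*6)*12)*L = ((-3 - 1*6)*12)*(5/16) = ((-3 - 6)*12)*(5/16) = -9*12*(5/16) = -108*5/16 = -135/4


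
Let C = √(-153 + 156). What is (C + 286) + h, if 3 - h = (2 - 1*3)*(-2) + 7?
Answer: 280 + √3 ≈ 281.73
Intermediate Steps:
C = √3 ≈ 1.7320
h = -6 (h = 3 - ((2 - 1*3)*(-2) + 7) = 3 - ((2 - 3)*(-2) + 7) = 3 - (-1*(-2) + 7) = 3 - (2 + 7) = 3 - 1*9 = 3 - 9 = -6)
(C + 286) + h = (√3 + 286) - 6 = (286 + √3) - 6 = 280 + √3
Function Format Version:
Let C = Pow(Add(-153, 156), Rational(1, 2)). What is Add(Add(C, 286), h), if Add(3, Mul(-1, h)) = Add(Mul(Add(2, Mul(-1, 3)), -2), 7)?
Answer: Add(280, Pow(3, Rational(1, 2))) ≈ 281.73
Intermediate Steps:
C = Pow(3, Rational(1, 2)) ≈ 1.7320
h = -6 (h = Add(3, Mul(-1, Add(Mul(Add(2, Mul(-1, 3)), -2), 7))) = Add(3, Mul(-1, Add(Mul(Add(2, -3), -2), 7))) = Add(3, Mul(-1, Add(Mul(-1, -2), 7))) = Add(3, Mul(-1, Add(2, 7))) = Add(3, Mul(-1, 9)) = Add(3, -9) = -6)
Add(Add(C, 286), h) = Add(Add(Pow(3, Rational(1, 2)), 286), -6) = Add(Add(286, Pow(3, Rational(1, 2))), -6) = Add(280, Pow(3, Rational(1, 2)))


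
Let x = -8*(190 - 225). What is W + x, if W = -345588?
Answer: -345308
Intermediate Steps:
x = 280 (x = -8*(-35) = 280)
W + x = -345588 + 280 = -345308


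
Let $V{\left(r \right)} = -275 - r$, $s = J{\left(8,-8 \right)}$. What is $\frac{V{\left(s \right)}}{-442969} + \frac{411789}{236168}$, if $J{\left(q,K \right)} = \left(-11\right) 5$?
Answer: $\frac{182461718501}{104615102792} \approx 1.7441$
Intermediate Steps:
$J{\left(q,K \right)} = -55$
$s = -55$
$\frac{V{\left(s \right)}}{-442969} + \frac{411789}{236168} = \frac{-275 - -55}{-442969} + \frac{411789}{236168} = \left(-275 + 55\right) \left(- \frac{1}{442969}\right) + 411789 \cdot \frac{1}{236168} = \left(-220\right) \left(- \frac{1}{442969}\right) + \frac{411789}{236168} = \frac{220}{442969} + \frac{411789}{236168} = \frac{182461718501}{104615102792}$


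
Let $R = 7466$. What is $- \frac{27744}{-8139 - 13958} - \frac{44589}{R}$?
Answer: $- \frac{778146429}{164976202} \approx -4.7167$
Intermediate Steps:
$- \frac{27744}{-8139 - 13958} - \frac{44589}{R} = - \frac{27744}{-8139 - 13958} - \frac{44589}{7466} = - \frac{27744}{-22097} - \frac{44589}{7466} = \left(-27744\right) \left(- \frac{1}{22097}\right) - \frac{44589}{7466} = \frac{27744}{22097} - \frac{44589}{7466} = - \frac{778146429}{164976202}$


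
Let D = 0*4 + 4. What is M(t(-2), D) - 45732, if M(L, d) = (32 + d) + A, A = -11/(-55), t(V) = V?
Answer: -228479/5 ≈ -45696.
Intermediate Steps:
A = ⅕ (A = -11*(-1/55) = ⅕ ≈ 0.20000)
D = 4 (D = 0 + 4 = 4)
M(L, d) = 161/5 + d (M(L, d) = (32 + d) + ⅕ = 161/5 + d)
M(t(-2), D) - 45732 = (161/5 + 4) - 45732 = 181/5 - 45732 = -228479/5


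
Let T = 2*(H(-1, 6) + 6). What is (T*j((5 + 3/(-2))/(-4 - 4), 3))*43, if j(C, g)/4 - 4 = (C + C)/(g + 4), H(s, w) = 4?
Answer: 13330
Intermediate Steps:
j(C, g) = 16 + 8*C/(4 + g) (j(C, g) = 16 + 4*((C + C)/(g + 4)) = 16 + 4*((2*C)/(4 + g)) = 16 + 4*(2*C/(4 + g)) = 16 + 8*C/(4 + g))
T = 20 (T = 2*(4 + 6) = 2*10 = 20)
(T*j((5 + 3/(-2))/(-4 - 4), 3))*43 = (20*(8*(8 + (5 + 3/(-2))/(-4 - 4) + 2*3)/(4 + 3)))*43 = (20*(8*(8 + (5 + 3*(-1/2))/(-8) + 6)/7))*43 = (20*(8*(1/7)*(8 + (5 - 3/2)*(-1/8) + 6)))*43 = (20*(8*(1/7)*(8 + (7/2)*(-1/8) + 6)))*43 = (20*(8*(1/7)*(8 - 7/16 + 6)))*43 = (20*(8*(1/7)*(217/16)))*43 = (20*(31/2))*43 = 310*43 = 13330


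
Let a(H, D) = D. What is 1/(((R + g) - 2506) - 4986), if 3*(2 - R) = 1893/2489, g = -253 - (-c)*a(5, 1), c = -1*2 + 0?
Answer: -2489/19277936 ≈ -0.00012911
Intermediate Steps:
c = -2 (c = -2 + 0 = -2)
g = -255 (g = -253 - (-1*(-2)) = -253 - 2 = -255)
R = 4347/2489 (R = 2 - 631/2489 = 4347/2489 ≈ 1.7465)
1/(((R + g) - 2506) - 4986) = 1/(((4347/2489 - 255) - 2506) - 4986) = 1/((-630348/2489 - 2506) - 4986) = 1/(-6867782/2489 - 4986) = 1/(-19277936/2489) = -2489/19277936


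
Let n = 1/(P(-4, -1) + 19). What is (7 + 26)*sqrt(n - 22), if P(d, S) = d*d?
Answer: 33*I*sqrt(26915)/35 ≈ 154.68*I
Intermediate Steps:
P(d, S) = d**2
n = 1/35 (n = 1/((-4)**2 + 19) = 1/(16 + 19) = 1/35 ≈ 0.028571)
(7 + 26)*sqrt(n - 22) = (7 + 26)*sqrt(1/35 - 22) = 33*sqrt(-769/35) = 33*(I*sqrt(26915)/35) = 33*I*sqrt(26915)/35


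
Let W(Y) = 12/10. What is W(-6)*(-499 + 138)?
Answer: -2166/5 ≈ -433.20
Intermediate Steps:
W(Y) = 6/5 (W(Y) = 12*(⅒) = 6/5)
W(-6)*(-499 + 138) = 6*(-499 + 138)/5 = (6/5)*(-361) = -2166/5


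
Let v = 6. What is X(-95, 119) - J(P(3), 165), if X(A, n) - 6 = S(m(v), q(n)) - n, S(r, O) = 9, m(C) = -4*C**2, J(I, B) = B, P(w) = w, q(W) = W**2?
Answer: -269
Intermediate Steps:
X(A, n) = 15 - n (X(A, n) = 6 + (9 - n) = 15 - n)
X(-95, 119) - J(P(3), 165) = (15 - 1*119) - 1*165 = (15 - 119) - 165 = -104 - 165 = -269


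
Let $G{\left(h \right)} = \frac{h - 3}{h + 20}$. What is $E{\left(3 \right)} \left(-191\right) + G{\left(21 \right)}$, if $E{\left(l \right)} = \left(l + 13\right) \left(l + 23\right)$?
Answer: $- \frac{3257678}{41} \approx -79456.0$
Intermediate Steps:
$G{\left(h \right)} = \frac{-3 + h}{20 + h}$
$E{\left(l \right)} = \left(13 + l\right) \left(23 + l\right)$
$E{\left(3 \right)} \left(-191\right) + G{\left(21 \right)} = \left(299 + 3^{2} + 36 \cdot 3\right) \left(-191\right) + \frac{-3 + 21}{20 + 21} = \left(299 + 9 + 108\right) \left(-191\right) + \frac{1}{41} \cdot 18 = 416 \left(-191\right) + \frac{1}{41} \cdot 18 = -79456 + \frac{18}{41} = - \frac{3257678}{41}$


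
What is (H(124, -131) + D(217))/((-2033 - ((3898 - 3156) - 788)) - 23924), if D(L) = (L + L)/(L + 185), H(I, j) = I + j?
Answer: 1190/5208111 ≈ 0.00022849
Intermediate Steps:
D(L) = 2*L/(185 + L) (D(L) = (2*L)/(185 + L) = 2*L/(185 + L))
(H(124, -131) + D(217))/((-2033 - ((3898 - 3156) - 788)) - 23924) = ((124 - 131) + 2*217/(185 + 217))/((-2033 - ((3898 - 3156) - 788)) - 23924) = (-7 + 2*217/402)/((-2033 - (742 - 788)) - 23924) = (-7 + 2*217*(1/402))/((-2033 - 1*(-46)) - 23924) = (-7 + 217/201)/((-2033 + 46) - 23924) = -1190/(201*(-1987 - 23924)) = -1190/201/(-25911) = -1190/201*(-1/25911) = 1190/5208111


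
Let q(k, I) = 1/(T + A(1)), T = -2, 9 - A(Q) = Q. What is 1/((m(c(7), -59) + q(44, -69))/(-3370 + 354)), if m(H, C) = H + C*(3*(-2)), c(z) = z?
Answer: -18096/2167 ≈ -8.3507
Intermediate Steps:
A(Q) = 9 - Q
q(k, I) = 1/6 (q(k, I) = 1/(-2 + (9 - 1*1)) = 1/(-2 + (9 - 1)) = 1/(-2 + 8) = 1/6)
m(H, C) = H - 6*C (m(H, C) = H + C*(-6) = H - 6*C)
1/((m(c(7), -59) + q(44, -69))/(-3370 + 354)) = 1/(((7 - 6*(-59)) + 1/6)/(-3370 + 354)) = 1/(((7 + 354) + 1/6)/(-3016)) = 1/((361 + 1/6)*(-1/3016)) = 1/((2167/6)*(-1/3016)) = 1/(-2167/18096) = -18096/2167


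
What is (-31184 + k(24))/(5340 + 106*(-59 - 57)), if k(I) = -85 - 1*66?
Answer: 31335/6956 ≈ 4.5047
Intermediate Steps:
k(I) = -151 (k(I) = -85 - 66 = -151)
(-31184 + k(24))/(5340 + 106*(-59 - 57)) = (-31184 - 151)/(5340 + 106*(-59 - 57)) = -31335/(5340 + 106*(-116)) = -31335/(5340 - 12296) = -31335/(-6956) = -31335*(-1/6956) = 31335/6956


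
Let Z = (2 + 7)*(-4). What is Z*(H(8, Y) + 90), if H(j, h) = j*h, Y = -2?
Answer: -2664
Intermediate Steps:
Z = -36 (Z = 9*(-4) = -36)
H(j, h) = h*j
Z*(H(8, Y) + 90) = -36*(-2*8 + 90) = -36*(-16 + 90) = -36*74 = -2664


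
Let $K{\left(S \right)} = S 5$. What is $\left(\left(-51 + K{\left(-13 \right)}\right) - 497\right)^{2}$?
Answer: $375769$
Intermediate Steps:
$K{\left(S \right)} = 5 S$
$\left(\left(-51 + K{\left(-13 \right)}\right) - 497\right)^{2} = \left(\left(-51 + 5 \left(-13\right)\right) - 497\right)^{2} = \left(\left(-51 - 65\right) - 497\right)^{2} = \left(-116 - 497\right)^{2} = \left(-613\right)^{2} = 375769$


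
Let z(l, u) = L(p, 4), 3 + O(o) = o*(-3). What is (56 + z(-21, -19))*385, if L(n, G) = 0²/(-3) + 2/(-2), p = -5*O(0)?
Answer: 21175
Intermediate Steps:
O(o) = -3 - 3*o (O(o) = -3 + o*(-3) = -3 - 3*o)
p = 15 (p = -5*(-3 - 3*0) = -5*(-3 + 0) = -5*(-3) = 15)
L(n, G) = -1 (L(n, G) = 0*(-⅓) + 2*(-½) = 0 - 1 = -1)
z(l, u) = -1
(56 + z(-21, -19))*385 = (56 - 1)*385 = 55*385 = 21175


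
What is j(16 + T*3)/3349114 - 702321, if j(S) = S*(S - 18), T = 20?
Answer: -1176076544593/1674557 ≈ -7.0232e+5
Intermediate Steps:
j(S) = S*(-18 + S)
j(16 + T*3)/3349114 - 702321 = ((16 + 20*3)*(-18 + (16 + 20*3)))/3349114 - 702321 = ((16 + 60)*(-18 + (16 + 60)))*(1/3349114) - 702321 = (76*(-18 + 76))*(1/3349114) - 702321 = (76*58)*(1/3349114) - 702321 = 4408*(1/3349114) - 702321 = 2204/1674557 - 702321 = -1176076544593/1674557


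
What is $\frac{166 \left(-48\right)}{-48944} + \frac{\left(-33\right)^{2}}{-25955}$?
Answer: $\frac{9594339}{79396345} \approx 0.12084$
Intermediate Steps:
$\frac{166 \left(-48\right)}{-48944} + \frac{\left(-33\right)^{2}}{-25955} = \left(-7968\right) \left(- \frac{1}{48944}\right) + 1089 \left(- \frac{1}{25955}\right) = \frac{498}{3059} - \frac{1089}{25955} = \frac{9594339}{79396345}$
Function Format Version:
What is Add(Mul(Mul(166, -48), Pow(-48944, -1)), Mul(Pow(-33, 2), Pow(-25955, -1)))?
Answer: Rational(9594339, 79396345) ≈ 0.12084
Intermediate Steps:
Add(Mul(Mul(166, -48), Pow(-48944, -1)), Mul(Pow(-33, 2), Pow(-25955, -1))) = Add(Mul(-7968, Rational(-1, 48944)), Mul(1089, Rational(-1, 25955))) = Add(Rational(498, 3059), Rational(-1089, 25955)) = Rational(9594339, 79396345)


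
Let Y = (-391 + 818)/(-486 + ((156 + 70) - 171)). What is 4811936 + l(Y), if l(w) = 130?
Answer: 4812066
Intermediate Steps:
Y = -427/431 (Y = 427/(-486 + (226 - 171)) = 427/(-486 + 55) = 427/(-431) = 427*(-1/431) = -427/431 ≈ -0.99072)
4811936 + l(Y) = 4811936 + 130 = 4812066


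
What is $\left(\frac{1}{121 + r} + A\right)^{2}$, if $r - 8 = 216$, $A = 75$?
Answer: $\frac{669567376}{119025} \approx 5625.4$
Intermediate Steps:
$r = 224$ ($r = 8 + 216 = 224$)
$\left(\frac{1}{121 + r} + A\right)^{2} = \left(\frac{1}{121 + 224} + 75\right)^{2} = \left(\frac{1}{345} + 75\right)^{2} = \left(\frac{25876}{345}\right)^{2} = \frac{669567376}{119025}$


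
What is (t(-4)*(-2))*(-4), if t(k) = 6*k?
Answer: -192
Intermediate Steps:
(t(-4)*(-2))*(-4) = ((6*(-4))*(-2))*(-4) = -24*(-2)*(-4) = 48*(-4) = -192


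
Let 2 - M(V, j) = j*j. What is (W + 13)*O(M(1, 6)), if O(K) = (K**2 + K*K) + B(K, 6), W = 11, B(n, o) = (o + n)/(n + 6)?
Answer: 55512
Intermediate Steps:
B(n, o) = (n + o)/(6 + n)
M(V, j) = 2 - j**2 (M(V, j) = 2 - j*j = 2 - j**2)
O(K) = 1 + 2*K**2 (O(K) = (K**2 + K*K) + (K + 6)/(6 + K) = (K**2 + K**2) + (6 + K)/(6 + K) = 2*K**2 + 1 = 1 + 2*K**2)
(W + 13)*O(M(1, 6)) = (11 + 13)*(1 + 2*(2 - 1*6**2)**2) = 24*(1 + 2*(2 - 1*36)**2) = 24*(1 + 2*(2 - 36)**2) = 24*(1 + 2*(-34)**2) = 24*(1 + 2*1156) = 24*(1 + 2312) = 24*2313 = 55512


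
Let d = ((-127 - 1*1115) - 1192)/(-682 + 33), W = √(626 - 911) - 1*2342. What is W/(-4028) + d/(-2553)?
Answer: 1935324311/3336990558 - I*√285/4028 ≈ 0.57996 - 0.0041911*I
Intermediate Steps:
W = -2342 + I*√285 (W = √(-285) - 2342 = I*√285 - 2342 = -2342 + I*√285 ≈ -2342.0 + 16.882*I)
d = 2434/649 (d = ((-127 - 1115) - 1192)/(-649) = (-1242 - 1192)*(-1/649) = -2434*(-1/649) = 2434/649 ≈ 3.7504)
W/(-4028) + d/(-2553) = (-2342 + I*√285)/(-4028) + (2434/649)/(-2553) = (-2342 + I*√285)*(-1/4028) + (2434/649)*(-1/2553) = (1171/2014 - I*√285/4028) - 2434/1656897 = 1935324311/3336990558 - I*√285/4028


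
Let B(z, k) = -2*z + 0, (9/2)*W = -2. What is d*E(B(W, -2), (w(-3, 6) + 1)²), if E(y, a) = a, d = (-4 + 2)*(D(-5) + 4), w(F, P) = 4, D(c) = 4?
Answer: -400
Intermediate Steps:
W = -4/9 (W = (2/9)*(-2) = -4/9 ≈ -0.44444)
B(z, k) = -2*z
d = -16 (d = (-4 + 2)*(4 + 4) = -2*8 = -16)
d*E(B(W, -2), (w(-3, 6) + 1)²) = -16*(4 + 1)² = -16*5² = -16*25 = -400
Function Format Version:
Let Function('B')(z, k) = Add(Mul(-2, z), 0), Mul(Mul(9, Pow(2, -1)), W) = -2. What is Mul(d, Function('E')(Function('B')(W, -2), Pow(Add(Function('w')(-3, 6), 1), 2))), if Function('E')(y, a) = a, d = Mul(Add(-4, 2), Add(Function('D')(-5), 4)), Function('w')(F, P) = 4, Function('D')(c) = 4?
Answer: -400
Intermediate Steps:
W = Rational(-4, 9) (W = Mul(Rational(2, 9), -2) = Rational(-4, 9) ≈ -0.44444)
Function('B')(z, k) = Mul(-2, z)
d = -16 (d = Mul(Add(-4, 2), Add(4, 4)) = Mul(-2, 8) = -16)
Mul(d, Function('E')(Function('B')(W, -2), Pow(Add(Function('w')(-3, 6), 1), 2))) = Mul(-16, Pow(Add(4, 1), 2)) = Mul(-16, Pow(5, 2)) = Mul(-16, 25) = -400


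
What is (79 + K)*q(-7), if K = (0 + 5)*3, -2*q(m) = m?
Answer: 329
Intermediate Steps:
q(m) = -m/2
K = 15 (K = 5*3 = 15)
(79 + K)*q(-7) = (79 + 15)*(-½*(-7)) = 94*(7/2) = 329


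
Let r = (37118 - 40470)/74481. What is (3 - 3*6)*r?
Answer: 16760/24827 ≈ 0.67507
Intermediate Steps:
r = -3352/74481 (r = -3352*1/74481 = -3352/74481 ≈ -0.045005)
(3 - 3*6)*r = (3 - 3*6)*(-3352/74481) = (3 - 18)*(-3352/74481) = -15*(-3352/74481) = 16760/24827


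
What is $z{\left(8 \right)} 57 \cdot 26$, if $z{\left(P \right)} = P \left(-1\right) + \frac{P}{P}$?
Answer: $-10374$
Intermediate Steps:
$z{\left(P \right)} = 1 - P$ ($z{\left(P \right)} = - P + 1 = 1 - P$)
$z{\left(8 \right)} 57 \cdot 26 = \left(1 - 8\right) 57 \cdot 26 = \left(-7\right) 57 \cdot 26 = \left(-399\right) 26 = -10374$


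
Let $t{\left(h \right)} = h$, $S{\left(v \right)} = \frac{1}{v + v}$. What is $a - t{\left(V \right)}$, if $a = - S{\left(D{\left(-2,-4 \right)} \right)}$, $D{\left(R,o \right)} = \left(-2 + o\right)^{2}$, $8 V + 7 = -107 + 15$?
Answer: $\frac{445}{36} \approx 12.361$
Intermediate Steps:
$V = - \frac{99}{8}$ ($V = - \frac{7}{8} + \frac{-107 + 15}{8} = - \frac{7}{8} + \frac{1}{8} \left(-92\right) = - \frac{7}{8} - \frac{23}{2} = - \frac{99}{8} \approx -12.375$)
$S{\left(v \right)} = \frac{1}{2 v}$
$a = - \frac{1}{72}$ ($a = - \frac{1}{2 \left(-2 - 4\right)^{2}} = - \frac{1}{2 \left(-6\right)^{2}} = - \frac{1}{2 \cdot 36} = \left(-1\right) \frac{1}{72} = - \frac{1}{72} \approx -0.013889$)
$a - t{\left(V \right)} = - \frac{1}{72} - - \frac{99}{8} = - \frac{1}{72} + \frac{99}{8} = \frac{445}{36}$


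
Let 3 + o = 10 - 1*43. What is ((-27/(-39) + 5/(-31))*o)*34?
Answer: -261936/403 ≈ -649.96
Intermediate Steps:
o = -36 (o = -3 + (10 - 1*43) = -3 + (10 - 43) = -3 - 33 = -36)
((-27/(-39) + 5/(-31))*o)*34 = ((-27/(-39) + 5/(-31))*(-36))*34 = ((-27*(-1/39) + 5*(-1/31))*(-36))*34 = ((9/13 - 5/31)*(-36))*34 = ((214/403)*(-36))*34 = -7704/403*34 = -261936/403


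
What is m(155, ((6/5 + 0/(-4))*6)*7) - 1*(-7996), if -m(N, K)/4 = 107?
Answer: 7568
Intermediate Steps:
m(N, K) = -428 (m(N, K) = -4*107 = -428)
m(155, ((6/5 + 0/(-4))*6)*7) - 1*(-7996) = -428 - 1*(-7996) = -428 + 7996 = 7568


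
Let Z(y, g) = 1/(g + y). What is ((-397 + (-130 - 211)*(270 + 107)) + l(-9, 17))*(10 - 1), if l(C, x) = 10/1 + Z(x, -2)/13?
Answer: -75432237/65 ≈ -1.1605e+6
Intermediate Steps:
l(C, x) = 10 + 1/(13*(-2 + x)) (l(C, x) = 10/1 + 1/((-2 + x)*13) = 10*1 + (1/13)/(-2 + x) = 10 + 1/(13*(-2 + x)))
((-397 + (-130 - 211)*(270 + 107)) + l(-9, 17))*(10 - 1) = ((-397 + (-130 - 211)*(270 + 107)) + (-259 + 130*17)/(13*(-2 + 17)))*(10 - 1) = ((-397 - 341*377) + (1/13)*(-259 + 2210)/15)*9 = ((-397 - 128557) + (1/13)*(1/15)*1951)*9 = (-128954 + 1951/195)*9 = -25144079/195*9 = -75432237/65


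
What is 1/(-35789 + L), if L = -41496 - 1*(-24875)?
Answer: -1/52410 ≈ -1.9080e-5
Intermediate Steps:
L = -16621 (L = -41496 + 24875 = -16621)
1/(-35789 + L) = 1/(-35789 - 16621) = 1/(-52410) = -1/52410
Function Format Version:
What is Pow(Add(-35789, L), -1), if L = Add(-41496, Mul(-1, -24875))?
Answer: Rational(-1, 52410) ≈ -1.9080e-5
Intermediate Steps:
L = -16621 (L = Add(-41496, 24875) = -16621)
Pow(Add(-35789, L), -1) = Pow(Add(-35789, -16621), -1) = Pow(-52410, -1) = Rational(-1, 52410)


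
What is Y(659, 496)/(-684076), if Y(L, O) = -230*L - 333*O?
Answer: 158369/342038 ≈ 0.46302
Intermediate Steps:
Y(L, O) = -333*O - 230*L
Y(659, 496)/(-684076) = (-333*496 - 230*659)/(-684076) = (-165168 - 151570)*(-1/684076) = -316738*(-1/684076) = 158369/342038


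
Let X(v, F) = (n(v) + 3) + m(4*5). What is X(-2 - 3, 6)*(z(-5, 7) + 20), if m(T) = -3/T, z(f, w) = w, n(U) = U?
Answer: -1161/20 ≈ -58.050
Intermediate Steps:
X(v, F) = 57/20 + v (X(v, F) = (v + 3) - 3/(4*5) = (3 + v) - 3/20 = 57/20 + v)
X(-2 - 3, 6)*(z(-5, 7) + 20) = (57/20 + (-2 - 3))*(7 + 20) = (57/20 - 5)*27 = -43/20*27 = -1161/20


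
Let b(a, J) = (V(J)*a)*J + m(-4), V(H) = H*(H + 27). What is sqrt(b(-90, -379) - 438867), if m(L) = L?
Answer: sqrt(4550108009) ≈ 67455.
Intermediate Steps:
V(H) = H*(27 + H)
b(a, J) = -4 + a*J**2*(27 + J) (b(a, J) = ((J*(27 + J))*a)*J - 4 = (J*a*(27 + J))*J - 4 = a*J**2*(27 + J) - 4 = -4 + a*J**2*(27 + J))
sqrt(b(-90, -379) - 438867) = sqrt((-4 - 90*(-379)**2*(27 - 379)) - 438867) = sqrt((-4 - 90*143641*(-352)) - 438867) = sqrt((-4 + 4550546880) - 438867) = sqrt(4550546876 - 438867) = sqrt(4550108009)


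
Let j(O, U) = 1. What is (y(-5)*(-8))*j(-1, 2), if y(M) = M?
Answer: 40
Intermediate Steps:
(y(-5)*(-8))*j(-1, 2) = -5*(-8)*1 = 40*1 = 40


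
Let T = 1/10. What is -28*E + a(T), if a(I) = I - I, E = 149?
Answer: -4172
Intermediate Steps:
T = 1/10 ≈ 0.10000
a(I) = 0
-28*E + a(T) = -28*149 + 0 = -4172 + 0 = -4172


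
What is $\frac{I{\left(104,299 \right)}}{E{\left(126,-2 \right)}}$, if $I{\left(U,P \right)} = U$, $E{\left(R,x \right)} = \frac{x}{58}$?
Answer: $-3016$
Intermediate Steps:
$E{\left(R,x \right)} = \frac{x}{58}$ ($E{\left(R,x \right)} = x \frac{1}{58} = \frac{x}{58}$)
$\frac{I{\left(104,299 \right)}}{E{\left(126,-2 \right)}} = \frac{104}{\frac{1}{58} \left(-2\right)} = \frac{104}{- \frac{1}{29}} = 104 \left(-29\right) = -3016$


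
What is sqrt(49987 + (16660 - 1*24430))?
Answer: sqrt(42217) ≈ 205.47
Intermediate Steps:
sqrt(49987 + (16660 - 1*24430)) = sqrt(49987 + (16660 - 24430)) = sqrt(49987 - 7770) = sqrt(42217)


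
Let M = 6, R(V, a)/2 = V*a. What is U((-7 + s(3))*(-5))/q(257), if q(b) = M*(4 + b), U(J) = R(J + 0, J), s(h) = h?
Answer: 400/783 ≈ 0.51086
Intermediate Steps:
R(V, a) = 2*V*a (R(V, a) = 2*(V*a) = 2*V*a)
U(J) = 2*J² (U(J) = 2*(J + 0)*J = 2*J*J = 2*J²)
q(b) = 24 + 6*b (q(b) = 6*(4 + b) = 24 + 6*b)
U((-7 + s(3))*(-5))/q(257) = (2*((-7 + 3)*(-5))²)/(24 + 6*257) = (2*(-4*(-5))²)/(24 + 1542) = (2*20²)/1566 = (2*400)*(1/1566) = 800*(1/1566) = 400/783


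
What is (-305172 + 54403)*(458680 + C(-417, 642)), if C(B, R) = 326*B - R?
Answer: -80771691824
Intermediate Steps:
C(B, R) = -R + 326*B
(-305172 + 54403)*(458680 + C(-417, 642)) = (-305172 + 54403)*(458680 + (-1*642 + 326*(-417))) = -250769*(458680 + (-642 - 135942)) = -250769*(458680 - 136584) = -250769*322096 = -80771691824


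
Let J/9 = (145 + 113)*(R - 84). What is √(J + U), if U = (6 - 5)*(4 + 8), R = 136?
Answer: 2*√30189 ≈ 347.50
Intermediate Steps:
U = 12 (U = 1*12 = 12)
J = 120744 (J = 9*((145 + 113)*(136 - 84)) = 9*(258*52) = 9*13416 = 120744)
√(J + U) = √(120744 + 12) = √120756 = 2*√30189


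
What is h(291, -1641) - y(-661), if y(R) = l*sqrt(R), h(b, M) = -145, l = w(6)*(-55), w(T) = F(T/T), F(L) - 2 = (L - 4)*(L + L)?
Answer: -145 - 220*I*sqrt(661) ≈ -145.0 - 5656.2*I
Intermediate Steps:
F(L) = 2 + 2*L*(-4 + L) (F(L) = 2 + (L - 4)*(L + L) = 2 + (-4 + L)*(2*L) = 2 + 2*L*(-4 + L))
w(T) = -4 (w(T) = 2 - 8*T/T + 2*(T/T)**2 = 2 - 8*1 + 2*1**2 = 2 - 8 + 2*1 = 2 - 8 + 2 = -4)
l = 220 (l = -4*(-55) = 220)
y(R) = 220*sqrt(R)
h(291, -1641) - y(-661) = -145 - 220*sqrt(-661) = -145 - 220*I*sqrt(661)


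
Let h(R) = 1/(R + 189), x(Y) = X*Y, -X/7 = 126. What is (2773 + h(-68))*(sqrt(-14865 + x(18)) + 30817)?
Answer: 10340151278/121 + 335534*I*sqrt(30741)/121 ≈ 8.5456e+7 + 4.8619e+5*I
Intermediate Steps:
X = -882 (X = -7*126 = -882)
x(Y) = -882*Y
h(R) = 1/(189 + R)
(2773 + h(-68))*(sqrt(-14865 + x(18)) + 30817) = (2773 + 1/(189 - 68))*(sqrt(-14865 - 882*18) + 30817) = (2773 + 1/121)*(sqrt(-14865 - 15876) + 30817) = (2773 + 1/121)*(sqrt(-30741) + 30817) = 335534*(I*sqrt(30741) + 30817)/121 = 335534*(30817 + I*sqrt(30741))/121 = 10340151278/121 + 335534*I*sqrt(30741)/121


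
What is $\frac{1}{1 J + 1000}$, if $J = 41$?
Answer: $\frac{1}{1041} \approx 0.00096061$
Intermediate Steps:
$\frac{1}{1 J + 1000} = \frac{1}{1 \cdot 41 + 1000} = \frac{1}{41 + 1000} = \frac{1}{1041}$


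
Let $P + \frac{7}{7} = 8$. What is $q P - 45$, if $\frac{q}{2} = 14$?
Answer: $151$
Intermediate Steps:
$q = 28$ ($q = 2 \cdot 14 = 28$)
$P = 7$ ($P = -1 + 8 = 7$)
$q P - 45 = 28 \cdot 7 - 45 = 196 - 45 = 151$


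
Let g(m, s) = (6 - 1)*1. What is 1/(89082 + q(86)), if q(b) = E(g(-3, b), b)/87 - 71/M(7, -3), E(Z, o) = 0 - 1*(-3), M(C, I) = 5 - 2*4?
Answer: 87/7752196 ≈ 1.1223e-5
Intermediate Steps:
M(C, I) = -3 (M(C, I) = 5 - 8 = -3)
g(m, s) = 5 (g(m, s) = 5*1 = 5)
E(Z, o) = 3 (E(Z, o) = 0 + 3 = 3)
q(b) = 2062/87 (q(b) = 3/87 - 71/(-3) = 3*(1/87) - 71*(-1/3) = 1/29 + 71/3 = 2062/87)
1/(89082 + q(86)) = 1/(89082 + 2062/87) = 1/(7752196/87) = 87/7752196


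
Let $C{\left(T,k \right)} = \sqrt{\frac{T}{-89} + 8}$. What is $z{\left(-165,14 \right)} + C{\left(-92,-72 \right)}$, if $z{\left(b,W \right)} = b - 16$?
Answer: $-181 + \frac{2 \sqrt{17889}}{89} \approx -177.99$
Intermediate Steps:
$z{\left(b,W \right)} = -16 + b$
$C{\left(T,k \right)} = \sqrt{8 - \frac{T}{89}}$ ($C{\left(T,k \right)} = \sqrt{T \left(- \frac{1}{89}\right) + 8} = \sqrt{- \frac{T}{89} + 8} = \sqrt{8 - \frac{T}{89}}$)
$z{\left(-165,14 \right)} + C{\left(-92,-72 \right)} = \left(-16 - 165\right) + \frac{\sqrt{63368 - -8188}}{89} = -181 + \frac{\sqrt{63368 + 8188}}{89} = -181 + \frac{\sqrt{71556}}{89} = -181 + \frac{2 \sqrt{17889}}{89}$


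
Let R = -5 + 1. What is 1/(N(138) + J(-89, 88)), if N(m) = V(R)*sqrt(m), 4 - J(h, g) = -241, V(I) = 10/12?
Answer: 294/71915 - sqrt(138)/71915 ≈ 0.0039248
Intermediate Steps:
R = -4
V(I) = 5/6 (V(I) = 10*(1/12) = 5/6)
J(h, g) = 245 (J(h, g) = 4 - 1*(-241) = 4 + 241 = 245)
N(m) = 5*sqrt(m)/6
1/(N(138) + J(-89, 88)) = 1/(5*sqrt(138)/6 + 245) = 1/(245 + 5*sqrt(138)/6)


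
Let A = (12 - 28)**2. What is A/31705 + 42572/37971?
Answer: 1359465836/1203870555 ≈ 1.1292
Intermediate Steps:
A = 256 (A = (-16)**2 = 256)
A/31705 + 42572/37971 = 256/31705 + 42572/37971 = 1359465836/1203870555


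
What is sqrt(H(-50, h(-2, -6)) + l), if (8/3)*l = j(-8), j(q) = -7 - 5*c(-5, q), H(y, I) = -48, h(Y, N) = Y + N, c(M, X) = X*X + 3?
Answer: I*sqrt(705)/2 ≈ 13.276*I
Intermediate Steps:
c(M, X) = 3 + X**2 (c(M, X) = X**2 + 3 = 3 + X**2)
h(Y, N) = N + Y
j(q) = -22 - 5*q**2 (j(q) = -7 - 5*(3 + q**2) = -7 + (-15 - 5*q**2) = -22 - 5*q**2)
l = -513/4 (l = 3*(-22 - 5*(-8)**2)/8 = 3*(-22 - 5*64)/8 = 3*(-22 - 320)/8 = (3/8)*(-342) = -513/4 ≈ -128.25)
sqrt(H(-50, h(-2, -6)) + l) = sqrt(-48 - 513/4) = sqrt(-705/4) = I*sqrt(705)/2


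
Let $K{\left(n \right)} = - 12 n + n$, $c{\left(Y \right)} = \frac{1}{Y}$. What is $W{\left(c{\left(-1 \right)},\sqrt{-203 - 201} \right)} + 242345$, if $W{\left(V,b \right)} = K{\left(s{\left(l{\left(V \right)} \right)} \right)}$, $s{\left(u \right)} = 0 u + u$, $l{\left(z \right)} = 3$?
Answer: $242312$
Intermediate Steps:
$s{\left(u \right)} = u$ ($s{\left(u \right)} = 0 + u = u$)
$K{\left(n \right)} = - 11 n$
$W{\left(V,b \right)} = -33$ ($W{\left(V,b \right)} = \left(-11\right) 3 = -33$)
$W{\left(c{\left(-1 \right)},\sqrt{-203 - 201} \right)} + 242345 = -33 + 242345 = 242312$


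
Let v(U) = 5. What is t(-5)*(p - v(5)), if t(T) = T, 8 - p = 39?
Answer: 180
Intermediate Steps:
p = -31 (p = 8 - 1*39 = 8 - 39 = -31)
t(-5)*(p - v(5)) = -5*(-31 - 1*5) = -5*(-31 - 5) = -5*(-36) = 180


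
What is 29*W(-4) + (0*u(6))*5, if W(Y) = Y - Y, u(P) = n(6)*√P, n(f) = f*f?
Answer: 0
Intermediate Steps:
n(f) = f²
u(P) = 36*√P (u(P) = 6²*√P = 36*√P)
W(Y) = 0
29*W(-4) + (0*u(6))*5 = 29*0 + (0*(36*√6))*5 = 0 + 0*5 = 0 + 0 = 0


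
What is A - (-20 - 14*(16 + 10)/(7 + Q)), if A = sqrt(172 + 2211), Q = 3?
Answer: 282/5 + sqrt(2383) ≈ 105.22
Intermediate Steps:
A = sqrt(2383) ≈ 48.816
A - (-20 - 14*(16 + 10)/(7 + Q)) = sqrt(2383) - (-20 - 14*(16 + 10)/(7 + 3)) = sqrt(2383) - (-20 - 364/10) = sqrt(2383) - (-20 - 14*13/5) = sqrt(2383) - (-20 - 182/5) = sqrt(2383) - 1*(-282/5) = sqrt(2383) + 282/5 = 282/5 + sqrt(2383)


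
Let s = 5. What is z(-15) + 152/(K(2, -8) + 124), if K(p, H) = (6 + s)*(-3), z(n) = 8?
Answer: 880/91 ≈ 9.6703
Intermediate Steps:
K(p, H) = -33 (K(p, H) = (6 + 5)*(-3) = 11*(-3) = -33)
z(-15) + 152/(K(2, -8) + 124) = 8 + 152/(-33 + 124) = 8 + 152/91 = 880/91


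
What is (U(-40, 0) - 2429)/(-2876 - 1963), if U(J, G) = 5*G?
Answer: 2429/4839 ≈ 0.50196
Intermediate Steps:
(U(-40, 0) - 2429)/(-2876 - 1963) = (5*0 - 2429)/(-2876 - 1963) = (0 - 2429)/(-4839) = -2429*(-1/4839) = 2429/4839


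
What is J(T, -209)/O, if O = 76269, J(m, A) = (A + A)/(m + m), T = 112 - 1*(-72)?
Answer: -209/14033496 ≈ -1.4893e-5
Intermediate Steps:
T = 184 (T = 112 + 72 = 184)
J(m, A) = A/m (J(m, A) = (2*A)/((2*m)) = (2*A)*(1/(2*m)) = A/m)
J(T, -209)/O = -209/184/76269 = -209*1/184*(1/76269) = -209/184*1/76269 = -209/14033496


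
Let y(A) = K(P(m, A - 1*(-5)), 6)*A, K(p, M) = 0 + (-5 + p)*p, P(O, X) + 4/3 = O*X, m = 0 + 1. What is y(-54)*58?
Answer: -8722968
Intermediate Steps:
m = 1
P(O, X) = -4/3 + O*X
K(p, M) = p*(-5 + p) (K(p, M) = 0 + p*(-5 + p) = p*(-5 + p))
y(A) = A*(-4/3 + A)*(11/3 + A) (y(A) = ((-4/3 + 1*(A - 1*(-5)))*(-5 + (-4/3 + 1*(A - 1*(-5)))))*A = ((-4/3 + 1*(A + 5))*(-5 + (-4/3 + 1*(A + 5))))*A = ((-4/3 + 1*(5 + A))*(-5 + (-4/3 + 1*(5 + A))))*A = ((-4/3 + (5 + A))*(-5 + (-4/3 + (5 + A))))*A = ((11/3 + A)*(-5 + (11/3 + A)))*A = ((11/3 + A)*(-4/3 + A))*A = ((-4/3 + A)*(11/3 + A))*A = A*(-4/3 + A)*(11/3 + A))
y(-54)*58 = ((1/9)*(-54)*(-4 + 3*(-54))*(11 + 3*(-54)))*58 = ((1/9)*(-54)*(-4 - 162)*(11 - 162))*58 = ((1/9)*(-54)*(-166)*(-151))*58 = -150396*58 = -8722968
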